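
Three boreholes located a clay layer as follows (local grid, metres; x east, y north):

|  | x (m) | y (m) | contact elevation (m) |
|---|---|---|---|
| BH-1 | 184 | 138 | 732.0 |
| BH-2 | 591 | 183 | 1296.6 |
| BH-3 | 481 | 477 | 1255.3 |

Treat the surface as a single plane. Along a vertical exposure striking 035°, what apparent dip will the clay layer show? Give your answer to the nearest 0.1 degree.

Two edge vectors: BH-1→BH-2 = (407, 45, 564.6), BH-1→BH-3 = (297, 339, 523.3).
Normal n = (BH-1→BH-2) × (BH-1→BH-3) = (-167850.9, -45296.9, 124608).
So ∂z/∂x = −n_x/n_z = 1.34703 and ∂z/∂y = −n_y/n_z = 0.36352.
Unit vector along 035° is (sin 35°, cos 35°) = (0.5736, 0.8192).
Slope in that direction = a·(0.5736) + b·(0.8192) = 1.07040.
Apparent dip = arctan|1.07040| = 46.9° (true dip is 54.4°, so apparent ≤ true as expected).

46.9°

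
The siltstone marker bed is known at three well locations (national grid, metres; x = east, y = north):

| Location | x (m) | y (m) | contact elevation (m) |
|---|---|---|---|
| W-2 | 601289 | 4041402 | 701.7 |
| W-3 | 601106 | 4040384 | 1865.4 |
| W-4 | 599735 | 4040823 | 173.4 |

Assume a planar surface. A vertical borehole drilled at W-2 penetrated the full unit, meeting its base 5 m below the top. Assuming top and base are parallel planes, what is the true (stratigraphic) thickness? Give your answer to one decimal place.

2.7 m

Let the plane be z = a·x + b·y + c.
W-3−W-2: −183a − 1018b = 1163.7;  W-4−W-2: −1554a − 579b = −528.3.
Solving gives a = 0.82085, b = −1.29068.
|∇z| = √(a²+b²) = 1.52960, so dip δ = arctan(1.52960) = 56.82°.
True thickness = vertical thickness × cos δ = 5 × cos 56.82° = 2.7 m.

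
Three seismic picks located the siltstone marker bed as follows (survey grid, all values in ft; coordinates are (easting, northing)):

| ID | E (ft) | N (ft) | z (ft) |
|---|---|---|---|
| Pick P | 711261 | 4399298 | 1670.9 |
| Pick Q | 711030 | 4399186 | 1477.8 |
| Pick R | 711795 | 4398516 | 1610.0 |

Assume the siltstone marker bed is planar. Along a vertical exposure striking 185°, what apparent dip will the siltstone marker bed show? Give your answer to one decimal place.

28.3°

Two edge vectors: Pick P→Pick Q = (-231, -112, -193.1), Pick P→Pick R = (534, -782, -60.9).
Normal n = (Pick P→Pick Q) × (Pick P→Pick R) = (-144183.4, -117183.3, 240450).
So ∂z/∂E = −n_x/n_z = 0.59964 and ∂z/∂N = −n_y/n_z = 0.48735.
Unit vector along 185° is (sin 185°, cos 185°) = (-0.0872, -0.9962).
Slope in that direction = a·(-0.0872) + b·(-0.9962) = −0.53776.
Apparent dip = arctan|0.53776| = 28.3° (true dip is 37.7°, so apparent ≤ true as expected).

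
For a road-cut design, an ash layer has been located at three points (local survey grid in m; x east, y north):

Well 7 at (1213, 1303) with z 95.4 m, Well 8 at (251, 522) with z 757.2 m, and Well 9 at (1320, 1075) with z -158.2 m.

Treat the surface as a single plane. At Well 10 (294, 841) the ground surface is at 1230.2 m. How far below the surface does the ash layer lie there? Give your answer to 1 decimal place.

Let the plane be z = a·x + b·y + c.
Well 8−Well 7: −962a − 781b = 661.8;  Well 9−Well 7: 107a − 228b = −253.6.
Solving gives a = −1.152026, b = 0.571637.
Then c = 95.4 − a·1213 − b·1303 = 747.96.
At (294, 841): z_contact = −338.70 + 480.75 + 747.96 = 890.02 m.
Depth below ground = 1230.2 − 890.02 = 340.2 m.

340.2 m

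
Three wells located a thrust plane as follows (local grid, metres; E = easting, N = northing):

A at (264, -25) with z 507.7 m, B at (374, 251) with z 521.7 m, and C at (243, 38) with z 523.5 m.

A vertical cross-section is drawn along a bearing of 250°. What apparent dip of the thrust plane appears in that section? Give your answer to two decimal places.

11.43°

Two edge vectors: A→B = (110, 276, 14), A→C = (-21, 63, 15.8).
Normal n = (A→B) × (A→C) = (3478.8, -2032, 12726).
So ∂z/∂E = −n_x/n_z = −0.27336 and ∂z/∂N = −n_y/n_z = 0.15967.
Unit vector along 250° is (sin 250°, cos 250°) = (-0.9397, -0.3420).
Slope in that direction = a·(-0.9397) + b·(-0.3420) = 0.20226.
Apparent dip = arctan|0.20226| = 11.43° (true dip is 17.6°, so apparent ≤ true as expected).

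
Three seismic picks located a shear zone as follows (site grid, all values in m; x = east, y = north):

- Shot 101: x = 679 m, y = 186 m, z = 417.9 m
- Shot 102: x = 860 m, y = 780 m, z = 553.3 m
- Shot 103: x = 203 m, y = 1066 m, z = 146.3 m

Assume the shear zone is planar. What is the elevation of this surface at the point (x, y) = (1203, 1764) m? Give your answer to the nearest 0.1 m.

805.0 m

Two edge vectors: Shot 101→Shot 102 = (181, 594, 135.4), Shot 101→Shot 103 = (-476, 880, -271.6).
Normal n = (Shot 101→Shot 102) × (Shot 101→Shot 103) = (-280482.4, -15290.8, 442024).
So ∂z/∂x = −n_x/n_z = 0.634541 and ∂z/∂y = −n_y/n_z = 0.034593.
Intercept c from Shot 101: 417.9 − 430.85 − 6.43 = −19.39.
At (1203, 1764): z = 763.4 + 61.0 − 19.39 = 805.0 m.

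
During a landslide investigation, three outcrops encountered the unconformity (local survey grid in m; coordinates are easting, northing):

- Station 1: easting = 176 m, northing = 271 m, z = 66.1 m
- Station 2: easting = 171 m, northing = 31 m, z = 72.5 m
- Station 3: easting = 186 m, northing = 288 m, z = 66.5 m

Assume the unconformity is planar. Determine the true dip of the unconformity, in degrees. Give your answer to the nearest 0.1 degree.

Let the plane be z = a·easting + b·northing + c.
Station 2−Station 1: −5a − 240b = 6.4;  Station 3−Station 1: 10a + 17b = 0.4.
Solving gives a = 0.08847, b = −0.02851.
Gradient magnitude |∇z| = √(a² + b²) = √(0.00783 + 0.00081) = 0.09295.
True dip = arctan(0.09295) = 5.3°, dipping toward WNW (azimuth ≈ 288°).

5.3°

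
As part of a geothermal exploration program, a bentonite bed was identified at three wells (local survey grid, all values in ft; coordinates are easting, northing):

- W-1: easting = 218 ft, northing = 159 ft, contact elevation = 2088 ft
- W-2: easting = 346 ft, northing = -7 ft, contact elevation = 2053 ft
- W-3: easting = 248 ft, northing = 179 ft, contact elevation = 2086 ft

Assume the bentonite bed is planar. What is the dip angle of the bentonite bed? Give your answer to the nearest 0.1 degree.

Let the plane be z = a·easting + b·northing + c.
W-2−W-1: 128a − 166b = −35;  W-3−W-1: 30a + 20b = −2.
Solving gives a = −0.13687, b = 0.10531.
Gradient magnitude |∇z| = √(a² + b²) = √(0.01873 + 0.01109) = 0.17269.
True dip = arctan(0.17269) = 9.8°, dipping toward SE (azimuth ≈ 128°).

9.8°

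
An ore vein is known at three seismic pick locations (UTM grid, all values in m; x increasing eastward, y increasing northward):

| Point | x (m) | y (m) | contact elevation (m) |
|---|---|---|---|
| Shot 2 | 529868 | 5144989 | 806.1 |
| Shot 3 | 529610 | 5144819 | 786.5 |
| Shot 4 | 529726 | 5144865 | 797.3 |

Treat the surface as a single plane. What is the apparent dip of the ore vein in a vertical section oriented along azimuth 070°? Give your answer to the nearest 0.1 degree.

5.1°

Let the plane be z = a·x + b·y + c.
Shot 3−Shot 2: −258a − 170b = −19.6;  Shot 4−Shot 2: −142a − 124b = −8.8.
Solving gives a = 0.11900, b = −0.06531.
Unit vector along 070° is (sin 70°, cos 70°) = (0.9397, 0.3420).
Slope in that direction = a·(0.9397) + b·(0.3420) = 0.08949.
Apparent dip = arctan|0.08949| = 5.1° (true dip is 7.7°, so apparent ≤ true as expected).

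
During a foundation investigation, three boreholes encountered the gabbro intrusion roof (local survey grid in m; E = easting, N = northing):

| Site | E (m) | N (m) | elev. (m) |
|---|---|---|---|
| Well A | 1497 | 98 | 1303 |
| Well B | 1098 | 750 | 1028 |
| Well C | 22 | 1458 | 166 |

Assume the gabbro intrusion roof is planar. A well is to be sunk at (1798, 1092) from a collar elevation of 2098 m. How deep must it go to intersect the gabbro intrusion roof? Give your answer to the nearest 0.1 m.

417.2 m

Two edge vectors: Well A→Well B = (-399, 652, -275), Well A→Well C = (-1475, 1360, -1137).
Normal n = (Well A→Well B) × (Well A→Well C) = (-367324, -48038, 419060).
So ∂z/∂E = −n_x/n_z = 0.876543 and ∂z/∂N = −n_y/n_z = 0.114633.
Intercept c from Well A: 1303 − 1312.18 − 11.23 = −20.42.
At (1798, 1092): z_contact = 1576.02 + 125.18 − 20.42 = 1680.78 m.
Depth below ground = 2098 − 1680.78 = 417.2 m.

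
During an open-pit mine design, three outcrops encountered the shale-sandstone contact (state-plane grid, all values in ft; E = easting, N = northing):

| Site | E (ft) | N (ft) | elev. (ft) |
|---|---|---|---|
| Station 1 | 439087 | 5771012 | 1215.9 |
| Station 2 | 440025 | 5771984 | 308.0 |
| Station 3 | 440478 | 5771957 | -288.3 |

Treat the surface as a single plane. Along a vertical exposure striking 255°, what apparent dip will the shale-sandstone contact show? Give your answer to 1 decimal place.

49.5°

Two edge vectors: Station 1→Station 2 = (938, 972, -907.9), Station 1→Station 3 = (1391, 945, -1504.2).
Normal n = (Station 1→Station 2) × (Station 1→Station 3) = (-604116.9, 148050.7, -465642).
So ∂z/∂E = −n_x/n_z = −1.29738 and ∂z/∂N = −n_y/n_z = 0.31795.
Unit vector along 255° is (sin 255°, cos 255°) = (-0.9659, -0.2588).
Slope in that direction = a·(-0.9659) + b·(-0.2588) = 1.17089.
Apparent dip = arctan|1.17089| = 49.5° (true dip is 53.2°, so apparent ≤ true as expected).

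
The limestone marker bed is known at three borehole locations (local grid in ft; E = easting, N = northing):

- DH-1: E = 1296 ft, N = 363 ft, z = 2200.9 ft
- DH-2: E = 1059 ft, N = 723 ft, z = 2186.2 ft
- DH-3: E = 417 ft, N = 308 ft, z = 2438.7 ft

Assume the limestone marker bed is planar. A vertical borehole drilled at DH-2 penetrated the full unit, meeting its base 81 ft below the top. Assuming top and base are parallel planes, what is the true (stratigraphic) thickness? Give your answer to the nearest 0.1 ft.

Let the plane be z = a·E + b·N + c.
DH-2−DH-1: −237a + 360b = −14.7;  DH-3−DH-1: −879a − 55b = 237.8.
Solving gives a = −0.25738, b = −0.21027.
|∇z| = √(a²+b²) = 0.33235, so dip δ = arctan(0.33235) = 18.38°.
True thickness = vertical thickness × cos δ = 81 × cos 18.38° = 76.9 ft.

76.9 ft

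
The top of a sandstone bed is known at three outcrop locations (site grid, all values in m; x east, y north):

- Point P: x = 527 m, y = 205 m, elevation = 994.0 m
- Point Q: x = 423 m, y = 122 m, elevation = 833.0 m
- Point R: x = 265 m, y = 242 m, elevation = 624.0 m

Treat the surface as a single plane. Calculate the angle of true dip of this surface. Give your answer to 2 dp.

55.22°

Let the plane be z = a·x + b·y + c.
Point Q−Point P: −104a − 83b = −161;  Point R−Point P: −262a + 37b = −370.
Solving gives a = 1.43264, b = 0.14464.
Gradient magnitude |∇z| = √(a² + b²) = √(2.05246 + 0.02092) = 1.43992.
True dip = arctan(1.43992) = 55.22°, dipping toward W (azimuth ≈ 264°).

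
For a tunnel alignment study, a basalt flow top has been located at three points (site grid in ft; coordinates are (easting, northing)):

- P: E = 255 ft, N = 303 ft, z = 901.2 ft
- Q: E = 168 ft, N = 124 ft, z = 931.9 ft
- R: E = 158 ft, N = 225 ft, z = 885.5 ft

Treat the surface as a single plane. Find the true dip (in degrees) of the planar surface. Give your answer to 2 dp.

32.66°

Two edge vectors: P→Q = (-87, -179, 30.7), P→R = (-97, -78, -15.7).
Normal n = (P→Q) × (P→R) = (5204.9, -4343.8, -10577).
So ∂z/∂E = −n_x/n_z = 0.49210 and ∂z/∂N = −n_y/n_z = −0.41068.
Gradient magnitude |∇z| = √(a² + b²) = √(0.24216 + 0.16866) = 0.64095.
True dip = arctan(0.64095) = 32.66°, dipping toward NW (azimuth ≈ 310°).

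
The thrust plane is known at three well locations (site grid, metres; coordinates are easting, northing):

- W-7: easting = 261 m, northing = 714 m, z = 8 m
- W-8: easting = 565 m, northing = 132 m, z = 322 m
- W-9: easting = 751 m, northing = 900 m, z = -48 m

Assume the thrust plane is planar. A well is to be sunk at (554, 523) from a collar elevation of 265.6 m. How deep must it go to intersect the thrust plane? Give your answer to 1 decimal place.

140.0 m

Two edge vectors: W-7→W-8 = (304, -582, 314), W-7→W-9 = (490, 186, -56).
Normal n = (W-7→W-8) × (W-7→W-9) = (-25812, 170884, 341724).
So ∂z/∂easting = −n_x/n_z = 0.07553 and ∂z/∂northing = −n_y/n_z = −0.50006.
Intercept c from W-7: 8 − 19.71 + 357.05 = 345.33.
At (554, 523): z_contact = 41.85 − 261.53 + 345.33 = 125.64 m.
Depth below ground = 265.6 − 125.64 = 140.0 m.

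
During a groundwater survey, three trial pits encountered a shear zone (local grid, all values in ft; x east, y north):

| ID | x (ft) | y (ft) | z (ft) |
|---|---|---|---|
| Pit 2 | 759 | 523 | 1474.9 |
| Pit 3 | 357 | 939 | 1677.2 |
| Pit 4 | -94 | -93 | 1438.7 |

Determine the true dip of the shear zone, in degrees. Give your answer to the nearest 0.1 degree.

Let the plane be z = a·x + b·y + c.
Pit 3−Pit 2: −402a + 416b = 202.3;  Pit 4−Pit 2: −853a − 616b = −36.2.
Solving gives a = −0.18184, b = 0.31057.
Gradient magnitude |∇z| = √(a² + b²) = √(0.03307 + 0.09646) = 0.35989.
True dip = arctan(0.35989) = 19.8°, dipping toward SSE (azimuth ≈ 150°).

19.8°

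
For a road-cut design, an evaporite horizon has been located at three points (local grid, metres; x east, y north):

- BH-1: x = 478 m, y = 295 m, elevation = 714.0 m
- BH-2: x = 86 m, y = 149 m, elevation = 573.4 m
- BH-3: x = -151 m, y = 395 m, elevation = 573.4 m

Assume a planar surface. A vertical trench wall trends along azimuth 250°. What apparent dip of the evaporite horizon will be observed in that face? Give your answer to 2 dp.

Two edge vectors: BH-1→BH-2 = (-392, -146, -140.6), BH-1→BH-3 = (-629, 100, -140.6).
Normal n = (BH-1→BH-2) × (BH-1→BH-3) = (34587.6, 33322.2, -131034).
So ∂z/∂x = −n_x/n_z = 0.26396 and ∂z/∂y = −n_y/n_z = 0.25430.
Unit vector along 250° is (sin 250°, cos 250°) = (-0.9397, -0.3420).
Slope in that direction = a·(-0.9397) + b·(-0.3420) = −0.33502.
Apparent dip = arctan|0.33502| = 18.52° (true dip is 20.1°, so apparent ≤ true as expected).

18.52°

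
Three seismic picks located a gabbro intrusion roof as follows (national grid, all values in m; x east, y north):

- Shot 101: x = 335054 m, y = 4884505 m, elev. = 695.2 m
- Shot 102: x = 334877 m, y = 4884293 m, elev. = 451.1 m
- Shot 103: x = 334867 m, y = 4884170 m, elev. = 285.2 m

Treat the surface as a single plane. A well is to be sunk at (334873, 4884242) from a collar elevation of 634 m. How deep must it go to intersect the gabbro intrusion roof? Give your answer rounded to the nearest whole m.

252 m

Let the plane be z = a·x + b·y + c.
Shot 102−Shot 101: −177a − 212b = −244.1;  Shot 103−Shot 101: −187a − 335b = −410.
Solving gives a = −0.26189507, b = 1.37007277.
Then c = 695.2 − a·335054 − b·4884505 = −6603683.10.
At (334873, 4884242): z_contact = −87701.6 + 6691767.0 − 6603683.10 = 382.3 m.
Depth below ground = 634 − 382.3 = 252 m.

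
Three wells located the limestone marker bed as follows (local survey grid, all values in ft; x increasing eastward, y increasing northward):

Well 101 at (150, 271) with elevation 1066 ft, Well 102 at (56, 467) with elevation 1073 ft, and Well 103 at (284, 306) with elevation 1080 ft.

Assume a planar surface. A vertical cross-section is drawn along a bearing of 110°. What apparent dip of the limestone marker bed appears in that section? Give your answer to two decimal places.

Two edge vectors: Well 101→Well 102 = (-94, 196, 7), Well 101→Well 103 = (134, 35, 14).
Normal n = (Well 101→Well 102) × (Well 101→Well 103) = (2499, 2254, -29554).
So ∂z/∂x = −n_x/n_z = 0.08456 and ∂z/∂y = −n_y/n_z = 0.07627.
Unit vector along 110° is (sin 110°, cos 110°) = (0.9397, -0.3420).
Slope in that direction = a·(0.9397) + b·(-0.3420) = 0.05337.
Apparent dip = arctan|0.05337| = 3.06° (true dip is 6.5°, so apparent ≤ true as expected).

3.06°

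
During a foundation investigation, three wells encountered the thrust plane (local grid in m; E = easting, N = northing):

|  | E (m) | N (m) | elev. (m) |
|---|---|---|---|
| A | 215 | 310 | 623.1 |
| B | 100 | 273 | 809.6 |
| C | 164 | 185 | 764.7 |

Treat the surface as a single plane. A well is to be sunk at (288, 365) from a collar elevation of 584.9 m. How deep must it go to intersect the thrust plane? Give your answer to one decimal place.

Let the plane be z = a·E + b·N + c.
B−A: −115a − 37b = 186.5;  C−A: −51a − 125b = 141.6.
Solving gives a = −1.44725, b = −0.54232.
Then c = 623.1 − a·215 − b·310 = 1102.38.
At (288, 365): z_contact = −416.81 − 197.95 + 1102.38 = 487.62 m.
Depth below ground = 584.9 − 487.62 = 97.3 m.

97.3 m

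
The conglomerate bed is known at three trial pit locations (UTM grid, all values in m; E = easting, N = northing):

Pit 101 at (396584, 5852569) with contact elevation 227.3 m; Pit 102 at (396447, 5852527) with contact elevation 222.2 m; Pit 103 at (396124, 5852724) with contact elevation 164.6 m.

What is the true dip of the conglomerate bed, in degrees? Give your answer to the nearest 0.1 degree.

Let the plane be z = a·E + b·N + c.
Pit 102−Pit 101: −137a − 42b = −5.1;  Pit 103−Pit 101: −460a + 155b = −62.7.
Solving gives a = 0.08443, b = −0.15396.
Gradient magnitude |∇z| = √(a² + b²) = √(0.00713 + 0.02370) = 0.17559.
True dip = arctan(0.17559) = 10.0°, dipping toward NNW (azimuth ≈ 331°).

10.0°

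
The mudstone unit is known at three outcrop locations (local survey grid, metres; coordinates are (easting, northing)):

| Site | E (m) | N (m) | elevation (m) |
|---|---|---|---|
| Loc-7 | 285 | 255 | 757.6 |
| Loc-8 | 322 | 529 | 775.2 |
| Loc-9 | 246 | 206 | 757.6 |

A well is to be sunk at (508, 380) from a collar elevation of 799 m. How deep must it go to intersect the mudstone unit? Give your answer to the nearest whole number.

53 m

Two edge vectors: Loc-7→Loc-8 = (37, 274, 17.6), Loc-7→Loc-9 = (-39, -49, 0).
Normal n = (Loc-7→Loc-8) × (Loc-7→Loc-9) = (862.4, -686.4, 8873).
So ∂z/∂E = −n_x/n_z = −0.09719 and ∂z/∂N = −n_y/n_z = 0.07736.
Intercept c from Loc-7: 757.6 + 27.70 − 19.73 = 765.57.
At (508, 380): z_contact = −49.4 + 29.4 + 765.57 = 745.6 m.
Depth below ground = 799 − 745.6 = 53 m.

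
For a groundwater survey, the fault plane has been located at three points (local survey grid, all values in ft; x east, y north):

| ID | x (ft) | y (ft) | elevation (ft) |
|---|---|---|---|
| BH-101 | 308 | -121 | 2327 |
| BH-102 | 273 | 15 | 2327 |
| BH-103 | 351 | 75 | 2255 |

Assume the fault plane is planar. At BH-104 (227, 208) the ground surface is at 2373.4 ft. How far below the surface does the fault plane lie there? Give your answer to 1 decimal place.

Two edge vectors: BH-101→BH-102 = (-35, 136, 0), BH-101→BH-103 = (43, 196, -72).
Normal n = (BH-101→BH-102) × (BH-101→BH-103) = (-9792, -2520, -12708).
So ∂z/∂x = −n_x/n_z = −0.77054 and ∂z/∂y = −n_y/n_z = −0.19830.
Intercept c from BH-101: 2327 + 237.33 − 23.99 = 2540.33.
At (227, 208): z_contact = −174.91 − 41.25 + 2540.33 = 2324.17 ft.
Depth below ground = 2373.4 − 2324.17 = 49.2 ft.

49.2 ft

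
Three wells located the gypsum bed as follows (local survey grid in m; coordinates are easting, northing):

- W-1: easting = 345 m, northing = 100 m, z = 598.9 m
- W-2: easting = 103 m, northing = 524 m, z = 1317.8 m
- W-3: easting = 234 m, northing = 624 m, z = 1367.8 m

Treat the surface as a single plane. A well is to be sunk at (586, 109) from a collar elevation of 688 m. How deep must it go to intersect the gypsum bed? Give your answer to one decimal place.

230.3 m

Two edge vectors: W-1→W-2 = (-242, 424, 718.9), W-1→W-3 = (-111, 524, 768.9).
Normal n = (W-1→W-2) × (W-1→W-3) = (-50690, 106275.9, -79744).
So ∂z/∂easting = −n_x/n_z = −0.63566 and ∂z/∂northing = −n_y/n_z = 1.33271.
Intercept c from W-1: 598.9 + 219.30 − 133.27 = 684.93.
At (586, 109): z_contact = −372.50 + 145.27 + 684.93 = 457.70 m.
Depth below ground = 688 − 457.70 = 230.3 m.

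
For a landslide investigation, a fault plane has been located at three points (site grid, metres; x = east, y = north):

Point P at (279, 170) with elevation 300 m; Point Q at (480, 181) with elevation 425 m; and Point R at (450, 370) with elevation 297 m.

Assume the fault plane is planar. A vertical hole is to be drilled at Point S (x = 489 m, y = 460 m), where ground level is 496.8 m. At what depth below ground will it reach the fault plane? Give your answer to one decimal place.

Two edge vectors: Point P→Point Q = (201, 11, 125), Point P→Point R = (171, 200, -3).
Normal n = (Point P→Point Q) × (Point P→Point R) = (-25033, 21978, 38319).
So ∂z/∂x = −n_x/n_z = 0.65328 and ∂z/∂y = −n_y/n_z = −0.57355.
Intercept c from Point P: 300 − 182.26 + 97.50 = 215.24.
At (489, 460): z_contact = 319.45 − 263.83 + 215.24 = 270.86 m.
Depth below ground = 496.8 − 270.86 = 225.9 m.

225.9 m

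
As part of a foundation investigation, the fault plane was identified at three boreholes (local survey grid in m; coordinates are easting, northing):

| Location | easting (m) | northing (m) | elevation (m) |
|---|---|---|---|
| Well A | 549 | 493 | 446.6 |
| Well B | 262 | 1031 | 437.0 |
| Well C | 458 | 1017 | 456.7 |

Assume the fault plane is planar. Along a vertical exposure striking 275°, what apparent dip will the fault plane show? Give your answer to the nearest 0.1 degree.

5.7°

Two edge vectors: Well A→Well B = (-287, 538, -9.6), Well A→Well C = (-91, 524, 10.1).
Normal n = (Well A→Well B) × (Well A→Well C) = (10464.2, 3772.3, -101430).
So ∂z/∂easting = −n_x/n_z = 0.10317 and ∂z/∂northing = −n_y/n_z = 0.03719.
Unit vector along 275° is (sin 275°, cos 275°) = (-0.9962, 0.0872).
Slope in that direction = a·(-0.9962) + b·(0.0872) = −0.09953.
Apparent dip = arctan|0.09953| = 5.7° (true dip is 6.3°, so apparent ≤ true as expected).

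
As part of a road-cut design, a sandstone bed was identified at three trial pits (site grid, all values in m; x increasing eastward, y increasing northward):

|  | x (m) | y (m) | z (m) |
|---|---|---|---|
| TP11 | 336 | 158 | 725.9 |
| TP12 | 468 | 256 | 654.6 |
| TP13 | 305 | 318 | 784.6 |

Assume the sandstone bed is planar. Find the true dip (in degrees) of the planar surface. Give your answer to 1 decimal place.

Let the plane be z = a·x + b·y + c.
TP12−TP11: 132a + 98b = −71.3;  TP13−TP11: −31a + 160b = 58.7.
Solving gives a = −0.71035, b = 0.22924.
Gradient magnitude |∇z| = √(a² + b²) = √(0.50460 + 0.05255) = 0.74642.
True dip = arctan(0.74642) = 36.7°, dipping toward ESE (azimuth ≈ 108°).

36.7°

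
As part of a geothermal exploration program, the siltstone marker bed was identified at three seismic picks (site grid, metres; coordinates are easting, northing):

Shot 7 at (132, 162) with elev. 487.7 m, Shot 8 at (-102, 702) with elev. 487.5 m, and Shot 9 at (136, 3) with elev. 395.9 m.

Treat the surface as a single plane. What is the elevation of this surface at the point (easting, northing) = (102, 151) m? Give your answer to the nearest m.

Two edge vectors: Shot 7→Shot 8 = (-234, 540, -0.2), Shot 7→Shot 9 = (4, -159, -91.8).
Normal n = (Shot 7→Shot 8) × (Shot 7→Shot 9) = (-49603.8, -21482, 35046).
So ∂z/∂easting = −n_x/n_z = 1.41539 and ∂z/∂northing = −n_y/n_z = 0.61297.
Intercept c from Shot 7: 487.7 − 186.83 − 99.30 = 201.57.
At (102, 151): z = 144.4 + 92.6 + 201.57 = 438.5 m.

438 m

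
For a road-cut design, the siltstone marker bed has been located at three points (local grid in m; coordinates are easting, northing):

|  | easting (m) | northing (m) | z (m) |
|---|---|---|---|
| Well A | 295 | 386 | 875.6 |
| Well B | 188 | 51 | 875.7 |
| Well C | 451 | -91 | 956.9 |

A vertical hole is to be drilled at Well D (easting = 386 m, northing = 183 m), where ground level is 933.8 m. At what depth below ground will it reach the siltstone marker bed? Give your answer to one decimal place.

Let the plane be z = a·easting + b·northing + c.
Well B−Well A: −107a − 335b = 0.1;  Well C−Well A: 156a − 477b = 81.3.
Solving gives a = 0.26320, b = −0.08436.
Then c = 875.6 − a·295 − b·386 = 830.52.
At (386, 183): z_contact = 101.59 − 15.44 + 830.52 = 916.68 m.
Depth below ground = 933.8 − 916.68 = 17.1 m.

17.1 m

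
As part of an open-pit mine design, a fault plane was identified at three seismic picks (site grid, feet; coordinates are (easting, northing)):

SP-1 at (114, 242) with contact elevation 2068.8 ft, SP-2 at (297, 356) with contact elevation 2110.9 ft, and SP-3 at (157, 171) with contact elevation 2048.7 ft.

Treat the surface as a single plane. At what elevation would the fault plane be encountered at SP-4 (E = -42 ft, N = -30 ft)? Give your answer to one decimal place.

Two edge vectors: SP-1→SP-2 = (183, 114, 42.1), SP-1→SP-3 = (43, -71, -20.1).
Normal n = (SP-1→SP-2) × (SP-1→SP-3) = (697.7, 5488.6, -17895).
So ∂z/∂E = −n_x/n_z = 0.03899 and ∂z/∂N = −n_y/n_z = 0.30671.
Intercept c from SP-1: 2068.8 − 4.44 − 74.22 = 1990.13.
At (-42, -30): z = −1.6 − 9.2 + 1990.13 = 1979.3 ft.

1979.3 ft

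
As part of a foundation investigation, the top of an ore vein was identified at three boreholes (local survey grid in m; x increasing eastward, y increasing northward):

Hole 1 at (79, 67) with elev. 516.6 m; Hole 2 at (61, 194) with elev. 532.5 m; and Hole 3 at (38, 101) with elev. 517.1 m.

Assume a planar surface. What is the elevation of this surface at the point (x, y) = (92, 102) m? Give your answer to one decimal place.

522.8 m

Let the plane be z = a·x + b·y + c.
Hole 2−Hole 1: −18a + 127b = 15.9;  Hole 3−Hole 1: −41a + 34b = 0.5.
Solving gives a = 0.10383, b = 0.13991.
Then c = 516.6 − a·79 − b·67 = 499.02.
At (92, 102): z = 9.6 + 14.3 + 499.02 = 522.8 m.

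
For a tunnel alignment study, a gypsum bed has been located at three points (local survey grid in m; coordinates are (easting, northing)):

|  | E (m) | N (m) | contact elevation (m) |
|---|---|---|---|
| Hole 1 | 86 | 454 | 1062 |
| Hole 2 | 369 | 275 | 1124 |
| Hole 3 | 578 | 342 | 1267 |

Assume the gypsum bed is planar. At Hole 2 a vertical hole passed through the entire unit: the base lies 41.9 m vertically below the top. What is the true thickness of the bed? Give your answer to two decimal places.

Let the plane be z = a·E + b·N + c.
Hole 2−Hole 1: 283a − 179b = 62;  Hole 3−Hole 1: 492a − 112b = 205.
Solving gives a = 0.52776, b = 0.48803.
|∇z| = √(a²+b²) = 0.71882, so dip δ = arctan(0.71882) = 35.71°.
True thickness = vertical thickness × cos δ = 41.9 × cos 35.71° = 34.02 m.

34.02 m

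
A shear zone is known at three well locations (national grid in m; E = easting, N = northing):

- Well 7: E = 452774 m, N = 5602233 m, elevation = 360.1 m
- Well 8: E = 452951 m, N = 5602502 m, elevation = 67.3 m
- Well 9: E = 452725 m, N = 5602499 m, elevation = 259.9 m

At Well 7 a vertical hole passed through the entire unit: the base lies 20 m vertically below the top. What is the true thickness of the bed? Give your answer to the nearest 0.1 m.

14.2 m

Let the plane be z = a·E + b·N + c.
Well 8−Well 7: 177a + 269b = −292.8;  Well 9−Well 7: −49a + 266b = −100.2.
Solving gives a = −0.84515, b = −0.53238.
|∇z| = √(a²+b²) = 0.99885, so dip δ = arctan(0.99885) = 44.97°.
True thickness = vertical thickness × cos δ = 20 × cos 44.97° = 14.2 m.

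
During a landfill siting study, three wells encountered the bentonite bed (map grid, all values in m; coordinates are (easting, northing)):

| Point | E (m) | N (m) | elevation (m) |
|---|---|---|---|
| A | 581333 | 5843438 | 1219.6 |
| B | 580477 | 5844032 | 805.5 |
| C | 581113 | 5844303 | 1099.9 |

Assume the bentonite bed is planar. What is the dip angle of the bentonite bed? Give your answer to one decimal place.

Let the plane be z = a·E + b·N + c.
B−A: −856a + 594b = −414.1;  C−A: −220a + 865b = −119.7.
Solving gives a = 0.47083, b = −0.01863.
Gradient magnitude |∇z| = √(a² + b²) = √(0.22168 + 0.00035) = 0.47120.
True dip = arctan(0.47120) = 25.2°, dipping toward W (azimuth ≈ 272°).

25.2°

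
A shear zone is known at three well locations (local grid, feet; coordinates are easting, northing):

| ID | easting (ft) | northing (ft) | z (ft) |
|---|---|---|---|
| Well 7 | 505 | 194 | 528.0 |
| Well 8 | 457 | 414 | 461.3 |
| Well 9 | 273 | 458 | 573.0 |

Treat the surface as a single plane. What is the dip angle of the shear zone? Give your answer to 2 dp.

40.42°

Two edge vectors: Well 7→Well 8 = (-48, 220, -66.7), Well 7→Well 9 = (-232, 264, 45).
Normal n = (Well 7→Well 8) × (Well 7→Well 9) = (27508.8, 17634.4, 38368).
So ∂z/∂easting = −n_x/n_z = −0.71697 and ∂z/∂northing = −n_y/n_z = −0.45961.
Gradient magnitude |∇z| = √(a² + b²) = √(0.51405 + 0.21124) = 0.85164.
True dip = arctan(0.85164) = 40.42°, dipping toward ENE (azimuth ≈ 057°).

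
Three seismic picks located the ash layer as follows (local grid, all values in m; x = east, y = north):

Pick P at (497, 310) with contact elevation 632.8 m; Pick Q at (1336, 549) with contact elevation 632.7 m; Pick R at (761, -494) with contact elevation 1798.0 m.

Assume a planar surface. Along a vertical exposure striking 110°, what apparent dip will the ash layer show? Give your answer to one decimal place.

38.9°

Let the plane be z = a·x + b·y + c.
Pick Q−Pick P: 839a + 239b = −0.1;  Pick R−Pick P: 264a − 804b = 1165.2.
Solving gives a = 0.37742, b = −1.32533.
Unit vector along 110° is (sin 110°, cos 110°) = (0.9397, -0.3420).
Slope in that direction = a·(0.9397) + b·(-0.3420) = 0.80794.
Apparent dip = arctan|0.80794| = 38.9° (true dip is 54.0°, so apparent ≤ true as expected).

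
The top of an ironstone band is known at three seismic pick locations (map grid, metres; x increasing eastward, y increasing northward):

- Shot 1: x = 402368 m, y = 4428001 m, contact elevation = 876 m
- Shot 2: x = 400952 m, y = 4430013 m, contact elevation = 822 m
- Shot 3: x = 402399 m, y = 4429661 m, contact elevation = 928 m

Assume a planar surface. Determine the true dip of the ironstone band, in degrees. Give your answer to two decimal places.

Two edge vectors: Shot 1→Shot 2 = (-1416, 2012, -54), Shot 1→Shot 3 = (31, 1660, 52).
Normal n = (Shot 1→Shot 2) × (Shot 1→Shot 3) = (194264, 71958, -2412932).
So ∂z/∂x = −n_x/n_z = 0.08051 and ∂z/∂y = −n_y/n_z = 0.02982.
Gradient magnitude |∇z| = √(a² + b²) = √(0.00648 + 0.00089) = 0.08586.
True dip = arctan(0.08586) = 4.91°, dipping toward WSW (azimuth ≈ 250°).

4.91°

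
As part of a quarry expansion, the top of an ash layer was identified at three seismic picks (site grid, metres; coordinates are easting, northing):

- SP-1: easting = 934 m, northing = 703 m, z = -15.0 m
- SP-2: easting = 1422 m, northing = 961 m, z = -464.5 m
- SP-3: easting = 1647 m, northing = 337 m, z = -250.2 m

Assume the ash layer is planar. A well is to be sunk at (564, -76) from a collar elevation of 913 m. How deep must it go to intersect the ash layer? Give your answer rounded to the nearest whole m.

256 m

Let the plane be z = a·easting + b·northing + c.
SP-2−SP-1: 488a + 258b = −449.5;  SP-3−SP-1: 713a − 366b = −235.2.
Solving gives a = −0.62113, b = −0.56740.
Then c = -15 − a·934 − b·703 = 964.02.
At (564, -76): z_contact = −350.3 + 43.1 + 964.02 = 656.8 m.
Depth below ground = 913 − 656.8 = 256 m.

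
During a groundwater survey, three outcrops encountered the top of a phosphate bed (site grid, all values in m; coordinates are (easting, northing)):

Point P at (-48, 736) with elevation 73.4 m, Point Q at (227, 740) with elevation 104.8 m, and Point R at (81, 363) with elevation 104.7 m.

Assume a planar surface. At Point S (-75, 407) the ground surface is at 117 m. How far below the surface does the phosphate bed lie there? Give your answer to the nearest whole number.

Two edge vectors: Point P→Point Q = (275, 4, 31.4), Point P→Point R = (129, -373, 31.3).
Normal n = (Point P→Point Q) × (Point P→Point R) = (11837.4, -4556.9, -103091).
So ∂z/∂E = −n_x/n_z = 0.11482 and ∂z/∂N = −n_y/n_z = −0.04420.
Intercept c from Point P: 73.4 + 5.51 + 32.53 = 111.44.
At (-75, 407): z_contact = −8.6 − 18.0 + 111.44 = 84.8 m.
Depth below ground = 117 − 84.8 = 32 m.

32 m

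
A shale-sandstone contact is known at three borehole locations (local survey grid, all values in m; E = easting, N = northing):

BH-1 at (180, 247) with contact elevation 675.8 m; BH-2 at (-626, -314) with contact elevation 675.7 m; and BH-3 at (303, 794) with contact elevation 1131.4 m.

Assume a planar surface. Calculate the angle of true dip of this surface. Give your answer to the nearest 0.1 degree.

50.3°

Let the plane be z = a·E + b·N + c.
BH-2−BH-1: −806a − 561b = −0.1;  BH-3−BH-1: 123a + 547b = 455.6.
Solving gives a = −0.68715, b = 0.98742.
Gradient magnitude |∇z| = √(a² + b²) = √(0.47218 + 0.97500) = 1.20299.
True dip = arctan(1.20299) = 50.3°, dipping toward SE (azimuth ≈ 145°).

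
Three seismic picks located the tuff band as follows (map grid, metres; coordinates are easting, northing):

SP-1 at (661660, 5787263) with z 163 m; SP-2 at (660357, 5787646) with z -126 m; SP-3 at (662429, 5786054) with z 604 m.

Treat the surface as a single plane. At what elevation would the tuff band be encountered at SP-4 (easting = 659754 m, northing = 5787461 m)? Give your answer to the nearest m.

Two edge vectors: SP-1→SP-2 = (-1303, 383, -289), SP-1→SP-3 = (769, -1209, 441).
Normal n = (SP-1→SP-2) × (SP-1→SP-3) = (-180498, 352382, 1280800).
So ∂z/∂easting = −n_x/n_z = 0.14092598 and ∂z/∂northing = −n_y/n_z = −0.27512648.
Intercept c from SP-1: 163 − 93245.09 + 1592229.32 = 1499147.23.
At (659754, 5787461): z = 92976.5 − 1592283.8 + 1499147.23 = -160.1 m.

-160 m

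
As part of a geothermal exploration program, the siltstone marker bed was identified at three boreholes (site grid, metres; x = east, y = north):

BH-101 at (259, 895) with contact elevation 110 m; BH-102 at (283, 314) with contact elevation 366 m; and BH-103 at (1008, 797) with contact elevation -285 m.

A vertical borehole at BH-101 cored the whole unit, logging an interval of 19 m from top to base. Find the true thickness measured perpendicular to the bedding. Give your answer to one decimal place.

Let the plane be z = a·x + b·y + c.
BH-102−BH-101: 24a − 581b = 256;  BH-103−BH-101: 749a − 98b = −395.
Solving gives a = −0.58820, b = −0.46492.
|∇z| = √(a²+b²) = 0.74975, so dip δ = arctan(0.74975) = 36.86°.
True thickness = vertical thickness × cos δ = 19 × cos 36.86° = 15.2 m.

15.2 m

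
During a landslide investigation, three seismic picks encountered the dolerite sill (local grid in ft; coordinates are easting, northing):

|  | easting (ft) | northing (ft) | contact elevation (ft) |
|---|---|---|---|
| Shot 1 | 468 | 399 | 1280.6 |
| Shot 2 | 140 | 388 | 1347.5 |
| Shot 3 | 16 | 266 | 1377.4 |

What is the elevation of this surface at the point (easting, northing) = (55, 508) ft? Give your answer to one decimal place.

1360.0 ft

Two edge vectors: Shot 1→Shot 2 = (-328, -11, 66.9), Shot 1→Shot 3 = (-452, -133, 96.8).
Normal n = (Shot 1→Shot 2) × (Shot 1→Shot 3) = (7832.9, 1511.6, 38652).
So ∂z/∂easting = −n_x/n_z = −0.20265 and ∂z/∂northing = −n_y/n_z = −0.03911.
Intercept c from Shot 1: 1280.6 + 94.84 + 15.60 = 1391.05.
At (55, 508): z = −11.1 − 19.9 + 1391.05 = 1360.0 ft.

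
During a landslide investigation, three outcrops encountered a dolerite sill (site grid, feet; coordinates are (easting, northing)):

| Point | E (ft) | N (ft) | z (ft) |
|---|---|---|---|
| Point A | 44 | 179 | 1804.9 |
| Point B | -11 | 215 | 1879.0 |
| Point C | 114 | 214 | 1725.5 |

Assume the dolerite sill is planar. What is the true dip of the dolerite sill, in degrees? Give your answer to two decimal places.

Two edge vectors: Point A→Point B = (-55, 36, 74.1), Point A→Point C = (70, 35, -79.4).
Normal n = (Point A→Point B) × (Point A→Point C) = (-5451.9, 820, -4445).
So ∂z/∂E = −n_x/n_z = −1.22652 and ∂z/∂N = −n_y/n_z = 0.18448.
Gradient magnitude |∇z| = √(a² + b²) = √(1.50436 + 0.03403) = 1.24032.
True dip = arctan(1.24032) = 51.12°, dipping toward E (azimuth ≈ 099°).

51.12°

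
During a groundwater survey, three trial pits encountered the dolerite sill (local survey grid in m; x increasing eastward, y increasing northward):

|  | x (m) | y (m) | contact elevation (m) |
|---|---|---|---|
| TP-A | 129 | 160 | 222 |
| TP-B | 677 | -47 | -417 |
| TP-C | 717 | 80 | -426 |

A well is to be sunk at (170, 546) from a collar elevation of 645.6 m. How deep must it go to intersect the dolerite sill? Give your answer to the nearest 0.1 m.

Let the plane be z = a·x + b·y + c.
TP-B−TP-A: 548a − 207b = −639;  TP-C−TP-A: 588a − 80b = −648.
Solving gives a = −1.06600, b = 0.26488.
Then c = 222 − a·129 − b·160 = 317.13.
At (170, 546): z_contact = −181.22 + 144.63 + 317.13 = 280.54 m.
Depth below ground = 645.6 − 280.54 = 365.1 m.

365.1 m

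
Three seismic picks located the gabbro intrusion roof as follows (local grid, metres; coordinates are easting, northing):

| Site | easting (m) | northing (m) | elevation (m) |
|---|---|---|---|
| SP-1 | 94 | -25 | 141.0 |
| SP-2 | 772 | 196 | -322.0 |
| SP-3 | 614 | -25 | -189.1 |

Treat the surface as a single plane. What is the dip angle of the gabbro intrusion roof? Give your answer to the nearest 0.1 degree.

Let the plane be z = a·easting + b·northing + c.
SP-2−SP-1: 678a + 221b = −463;  SP-3−SP-1: 520a + 0b = −330.1.
Solving gives a = −0.63481, b = −0.14751.
Gradient magnitude |∇z| = √(a² + b²) = √(0.40298 + 0.02176) = 0.65172.
True dip = arctan(0.65172) = 33.1°, dipping toward ENE (azimuth ≈ 077°).

33.1°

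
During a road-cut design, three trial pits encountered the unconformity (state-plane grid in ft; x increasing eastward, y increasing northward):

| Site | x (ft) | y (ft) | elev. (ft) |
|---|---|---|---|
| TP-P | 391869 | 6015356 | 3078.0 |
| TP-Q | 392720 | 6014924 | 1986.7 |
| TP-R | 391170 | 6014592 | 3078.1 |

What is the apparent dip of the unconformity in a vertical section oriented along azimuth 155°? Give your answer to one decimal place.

Two edge vectors: TP-P→TP-Q = (851, -432, -1091.3), TP-P→TP-R = (-699, -764, 0.1).
Normal n = (TP-P→TP-Q) × (TP-P→TP-R) = (-833796.4, 762733.6, -952132).
So ∂z/∂x = −n_x/n_z = −0.87572 and ∂z/∂y = −n_y/n_z = 0.80108.
Unit vector along 155° is (sin 155°, cos 155°) = (0.4226, -0.9063).
Slope in that direction = a·(0.4226) + b·(-0.9063) = −1.09612.
Apparent dip = arctan|1.09612| = 47.6° (true dip is 49.9°, so apparent ≤ true as expected).

47.6°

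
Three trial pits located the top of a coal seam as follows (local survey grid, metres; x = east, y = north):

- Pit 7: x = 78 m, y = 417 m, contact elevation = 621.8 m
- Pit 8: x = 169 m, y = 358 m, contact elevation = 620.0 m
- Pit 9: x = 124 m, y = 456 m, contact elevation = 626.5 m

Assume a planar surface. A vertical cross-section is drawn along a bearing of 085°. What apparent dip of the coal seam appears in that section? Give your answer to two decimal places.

2.29°

Let the plane be z = a·x + b·y + c.
Pit 8−Pit 7: 91a − 59b = −1.8;  Pit 9−Pit 7: 46a + 39b = 4.7.
Solving gives a = 0.03307, b = 0.08151.
Unit vector along 085° is (sin 85°, cos 85°) = (0.9962, 0.0872).
Slope in that direction = a·(0.9962) + b·(0.0872) = 0.04005.
Apparent dip = arctan|0.04005| = 2.29° (true dip is 5.0°, so apparent ≤ true as expected).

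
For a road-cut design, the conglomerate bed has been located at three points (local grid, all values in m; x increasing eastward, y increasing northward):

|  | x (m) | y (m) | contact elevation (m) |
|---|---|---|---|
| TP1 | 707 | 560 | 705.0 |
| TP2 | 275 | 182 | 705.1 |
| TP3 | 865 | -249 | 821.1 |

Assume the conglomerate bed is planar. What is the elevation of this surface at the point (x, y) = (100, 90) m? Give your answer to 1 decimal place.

Let the plane be z = a·x + b·y + c.
TP2−TP1: −432a − 378b = 0.1;  TP3−TP1: 158a − 809b = 116.1.
Solving gives a = 0.10705, b = −0.12260.
Then c = 705 − a·707 − b·560 = 697.98.
At (100, 90): z = 10.7 − 11.0 + 697.98 = 697.6 m.

697.6 m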